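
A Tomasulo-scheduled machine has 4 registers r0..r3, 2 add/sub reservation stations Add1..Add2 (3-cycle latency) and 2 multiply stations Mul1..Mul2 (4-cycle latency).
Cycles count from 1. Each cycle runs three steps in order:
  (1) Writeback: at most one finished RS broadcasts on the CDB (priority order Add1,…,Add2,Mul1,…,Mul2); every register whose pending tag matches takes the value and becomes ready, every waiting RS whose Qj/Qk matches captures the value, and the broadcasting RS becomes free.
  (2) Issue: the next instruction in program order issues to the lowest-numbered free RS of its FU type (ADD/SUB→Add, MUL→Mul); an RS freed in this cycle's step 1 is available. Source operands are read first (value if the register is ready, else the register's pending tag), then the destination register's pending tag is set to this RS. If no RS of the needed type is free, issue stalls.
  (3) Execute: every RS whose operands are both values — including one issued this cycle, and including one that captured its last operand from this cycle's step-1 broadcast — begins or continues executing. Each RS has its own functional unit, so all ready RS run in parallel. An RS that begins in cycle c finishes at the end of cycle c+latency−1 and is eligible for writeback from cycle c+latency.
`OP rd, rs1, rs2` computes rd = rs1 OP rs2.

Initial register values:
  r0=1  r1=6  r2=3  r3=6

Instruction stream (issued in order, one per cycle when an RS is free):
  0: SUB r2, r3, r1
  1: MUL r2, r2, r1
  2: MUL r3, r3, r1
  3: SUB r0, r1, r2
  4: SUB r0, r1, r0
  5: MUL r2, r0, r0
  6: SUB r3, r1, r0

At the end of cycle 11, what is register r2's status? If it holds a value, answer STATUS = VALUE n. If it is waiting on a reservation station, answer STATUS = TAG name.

c1: issue SUB r2<-Add1 | r0:1,r1:6,r2:Add1,r3:6
c2: issue MUL r2<-Mul1 | r0:1,r1:6,r2:Mul1,r3:6
c3: issue MUL r3<-Mul2 | r0:1,r1:6,r2:Mul1,r3:Mul2
c4: CDB Add1=0; issue SUB r0<-Add1 | r0:Add1,r1:6,r2:Mul1,r3:Mul2
c5: issue SUB r0<-Add2 | r0:Add2,r1:6,r2:Mul1,r3:Mul2
c6: stall | r0:Add2,r1:6,r2:Mul1,r3:Mul2
c7: CDB Mul2=36; issue MUL r2<-Mul2 | r0:Add2,r1:6,r2:Mul2,r3:36
c8: CDB Mul1=0; stall | r0:Add2,r1:6,r2:Mul2,r3:36
c9: stall | r0:Add2,r1:6,r2:Mul2,r3:36
c10: stall | r0:Add2,r1:6,r2:Mul2,r3:36
c11: CDB Add1=6; issue SUB r3<-Add1 | r0:Add2,r1:6,r2:Mul2,r3:Add1

STATUS = TAG Mul2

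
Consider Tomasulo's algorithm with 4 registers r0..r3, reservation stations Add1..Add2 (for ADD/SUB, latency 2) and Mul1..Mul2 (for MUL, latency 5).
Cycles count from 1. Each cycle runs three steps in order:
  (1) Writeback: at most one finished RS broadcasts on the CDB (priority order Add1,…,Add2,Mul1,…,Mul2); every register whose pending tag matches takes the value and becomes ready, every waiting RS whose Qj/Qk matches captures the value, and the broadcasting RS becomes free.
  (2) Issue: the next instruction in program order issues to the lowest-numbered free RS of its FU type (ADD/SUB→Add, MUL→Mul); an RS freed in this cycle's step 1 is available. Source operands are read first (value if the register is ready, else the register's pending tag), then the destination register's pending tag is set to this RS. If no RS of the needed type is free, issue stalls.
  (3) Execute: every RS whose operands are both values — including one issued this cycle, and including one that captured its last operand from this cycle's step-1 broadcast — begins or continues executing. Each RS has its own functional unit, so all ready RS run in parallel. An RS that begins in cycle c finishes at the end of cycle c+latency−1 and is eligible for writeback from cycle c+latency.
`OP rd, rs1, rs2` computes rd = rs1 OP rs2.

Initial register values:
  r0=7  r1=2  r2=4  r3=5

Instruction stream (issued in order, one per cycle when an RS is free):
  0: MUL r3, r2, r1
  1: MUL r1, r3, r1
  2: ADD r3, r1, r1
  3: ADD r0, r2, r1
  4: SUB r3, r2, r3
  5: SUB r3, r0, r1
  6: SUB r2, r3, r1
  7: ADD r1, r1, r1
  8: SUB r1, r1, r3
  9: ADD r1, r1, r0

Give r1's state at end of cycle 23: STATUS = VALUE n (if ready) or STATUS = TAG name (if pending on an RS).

  c1: issue MUL r3<-Mul1  regs: r0:7,r1:2,r2:4,r3:Mul1
  c2: issue MUL r1<-Mul2  regs: r0:7,r1:Mul2,r2:4,r3:Mul1
  c3: issue ADD r3<-Add1  regs: r0:7,r1:Mul2,r2:4,r3:Add1
  c4: issue ADD r0<-Add2  regs: r0:Add2,r1:Mul2,r2:4,r3:Add1
  c5: stall  regs: r0:Add2,r1:Mul2,r2:4,r3:Add1
  c6: CDB Mul1=8; stall  regs: r0:Add2,r1:Mul2,r2:4,r3:Add1
  c7: stall  regs: r0:Add2,r1:Mul2,r2:4,r3:Add1
  c8: stall  regs: r0:Add2,r1:Mul2,r2:4,r3:Add1
  c9: stall  regs: r0:Add2,r1:Mul2,r2:4,r3:Add1
  c10: stall  regs: r0:Add2,r1:Mul2,r2:4,r3:Add1
  c11: CDB Mul2=16; stall  regs: r0:Add2,r1:16,r2:4,r3:Add1
  c12: stall  regs: r0:Add2,r1:16,r2:4,r3:Add1
  c13: CDB Add1=32; issue SUB r3<-Add1  regs: r0:Add2,r1:16,r2:4,r3:Add1
  c14: CDB Add2=20; issue SUB r3<-Add2  regs: r0:20,r1:16,r2:4,r3:Add2
  c15: CDB Add1=-28; issue SUB r2<-Add1  regs: r0:20,r1:16,r2:Add1,r3:Add2
  c16: CDB Add2=4; issue ADD r1<-Add2  regs: r0:20,r1:Add2,r2:Add1,r3:4
  c17: stall  regs: r0:20,r1:Add2,r2:Add1,r3:4
  c18: CDB Add1=-12; issue SUB r1<-Add1  regs: r0:20,r1:Add1,r2:-12,r3:4
  c19: CDB Add2=32; issue ADD r1<-Add2  regs: r0:20,r1:Add2,r2:-12,r3:4
  c20: -  regs: r0:20,r1:Add2,r2:-12,r3:4
  c21: CDB Add1=28  regs: r0:20,r1:Add2,r2:-12,r3:4
  c22: -  regs: r0:20,r1:Add2,r2:-12,r3:4
  c23: CDB Add2=48  regs: r0:20,r1:48,r2:-12,r3:4

STATUS = VALUE 48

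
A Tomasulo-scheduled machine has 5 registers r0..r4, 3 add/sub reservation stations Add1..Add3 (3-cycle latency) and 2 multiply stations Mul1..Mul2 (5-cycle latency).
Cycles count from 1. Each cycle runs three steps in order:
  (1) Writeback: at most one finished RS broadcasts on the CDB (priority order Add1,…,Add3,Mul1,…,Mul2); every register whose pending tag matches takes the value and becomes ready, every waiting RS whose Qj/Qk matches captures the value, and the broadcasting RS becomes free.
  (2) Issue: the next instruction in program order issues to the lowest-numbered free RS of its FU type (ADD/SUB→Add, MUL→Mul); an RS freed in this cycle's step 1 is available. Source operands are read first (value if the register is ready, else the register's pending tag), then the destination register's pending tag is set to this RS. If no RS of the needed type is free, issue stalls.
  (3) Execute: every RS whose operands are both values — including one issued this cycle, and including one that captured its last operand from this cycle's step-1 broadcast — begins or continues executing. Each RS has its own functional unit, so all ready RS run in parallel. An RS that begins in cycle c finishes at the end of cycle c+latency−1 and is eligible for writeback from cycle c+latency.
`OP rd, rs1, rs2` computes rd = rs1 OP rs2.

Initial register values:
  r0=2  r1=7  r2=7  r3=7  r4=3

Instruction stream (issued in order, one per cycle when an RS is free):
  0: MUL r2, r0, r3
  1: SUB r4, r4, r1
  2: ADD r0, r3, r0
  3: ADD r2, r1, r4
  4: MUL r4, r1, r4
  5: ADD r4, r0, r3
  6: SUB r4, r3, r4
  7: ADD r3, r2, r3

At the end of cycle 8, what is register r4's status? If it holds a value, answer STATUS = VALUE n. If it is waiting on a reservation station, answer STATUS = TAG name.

c1: issue MUL r2<-Mul1 | r0:2,r1:7,r2:Mul1,r3:7,r4:3
c2: issue SUB r4<-Add1 | r0:2,r1:7,r2:Mul1,r3:7,r4:Add1
c3: issue ADD r0<-Add2 | r0:Add2,r1:7,r2:Mul1,r3:7,r4:Add1
c4: issue ADD r2<-Add3 | r0:Add2,r1:7,r2:Add3,r3:7,r4:Add1
c5: CDB Add1=-4; issue MUL r4<-Mul2 | r0:Add2,r1:7,r2:Add3,r3:7,r4:Mul2
c6: CDB Add2=9; issue ADD r4<-Add1 | r0:9,r1:7,r2:Add3,r3:7,r4:Add1
c7: CDB Mul1=14; issue SUB r4<-Add2 | r0:9,r1:7,r2:Add3,r3:7,r4:Add2
c8: CDB Add3=3; issue ADD r3<-Add3 | r0:9,r1:7,r2:3,r3:Add3,r4:Add2

STATUS = TAG Add2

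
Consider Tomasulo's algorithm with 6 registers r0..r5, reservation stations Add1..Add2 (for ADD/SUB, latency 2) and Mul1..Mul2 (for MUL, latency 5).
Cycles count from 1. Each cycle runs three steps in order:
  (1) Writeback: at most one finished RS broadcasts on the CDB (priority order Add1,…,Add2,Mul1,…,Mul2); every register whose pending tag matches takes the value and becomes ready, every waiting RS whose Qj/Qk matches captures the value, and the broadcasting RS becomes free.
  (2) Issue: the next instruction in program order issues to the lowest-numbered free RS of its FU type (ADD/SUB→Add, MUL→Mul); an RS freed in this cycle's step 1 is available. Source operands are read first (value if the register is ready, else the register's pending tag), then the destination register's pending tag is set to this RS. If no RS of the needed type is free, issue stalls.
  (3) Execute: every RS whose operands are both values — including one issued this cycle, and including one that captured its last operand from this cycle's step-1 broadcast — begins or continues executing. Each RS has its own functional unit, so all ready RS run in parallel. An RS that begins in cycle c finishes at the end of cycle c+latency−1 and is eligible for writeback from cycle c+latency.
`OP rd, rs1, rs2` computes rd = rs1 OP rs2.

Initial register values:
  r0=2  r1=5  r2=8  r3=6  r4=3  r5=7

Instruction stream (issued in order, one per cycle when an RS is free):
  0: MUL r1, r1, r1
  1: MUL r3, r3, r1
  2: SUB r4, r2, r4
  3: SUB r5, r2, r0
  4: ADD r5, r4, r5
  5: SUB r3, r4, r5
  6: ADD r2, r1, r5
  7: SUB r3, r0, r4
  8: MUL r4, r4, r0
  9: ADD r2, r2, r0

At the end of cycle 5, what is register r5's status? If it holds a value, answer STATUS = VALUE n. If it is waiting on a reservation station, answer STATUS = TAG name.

STATUS = TAG Add1

cycle 1: issue MUL r1<-Mul1 // r0:2,r1:Mul1,r2:8,r3:6,r4:3,r5:7
cycle 2: issue MUL r3<-Mul2 // r0:2,r1:Mul1,r2:8,r3:Mul2,r4:3,r5:7
cycle 3: issue SUB r4<-Add1 // r0:2,r1:Mul1,r2:8,r3:Mul2,r4:Add1,r5:7
cycle 4: issue SUB r5<-Add2 // r0:2,r1:Mul1,r2:8,r3:Mul2,r4:Add1,r5:Add2
cycle 5: CDB Add1=5; issue ADD r5<-Add1 // r0:2,r1:Mul1,r2:8,r3:Mul2,r4:5,r5:Add1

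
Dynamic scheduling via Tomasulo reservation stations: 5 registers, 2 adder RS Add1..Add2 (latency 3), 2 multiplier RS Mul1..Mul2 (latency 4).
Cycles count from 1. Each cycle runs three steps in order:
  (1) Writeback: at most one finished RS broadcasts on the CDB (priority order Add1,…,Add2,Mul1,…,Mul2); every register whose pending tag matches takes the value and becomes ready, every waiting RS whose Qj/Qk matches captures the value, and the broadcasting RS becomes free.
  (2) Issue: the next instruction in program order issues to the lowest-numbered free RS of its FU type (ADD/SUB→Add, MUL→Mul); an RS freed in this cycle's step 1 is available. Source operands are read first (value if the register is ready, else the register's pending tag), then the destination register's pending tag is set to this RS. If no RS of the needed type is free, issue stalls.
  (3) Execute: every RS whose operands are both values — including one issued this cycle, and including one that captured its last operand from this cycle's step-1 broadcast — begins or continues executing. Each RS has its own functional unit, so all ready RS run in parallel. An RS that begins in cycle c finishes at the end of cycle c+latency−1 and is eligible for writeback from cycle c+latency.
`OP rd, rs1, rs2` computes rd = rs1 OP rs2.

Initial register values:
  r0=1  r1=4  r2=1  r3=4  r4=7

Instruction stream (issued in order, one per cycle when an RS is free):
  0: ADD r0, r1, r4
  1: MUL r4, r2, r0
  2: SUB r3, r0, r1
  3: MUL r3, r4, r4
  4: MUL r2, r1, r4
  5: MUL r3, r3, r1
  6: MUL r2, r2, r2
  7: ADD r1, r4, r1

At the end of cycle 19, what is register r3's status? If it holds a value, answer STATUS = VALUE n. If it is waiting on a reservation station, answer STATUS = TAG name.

STATUS = VALUE 484

  c1: issue ADD r0<-Add1  regs: r0:Add1,r1:4,r2:1,r3:4,r4:7
  c2: issue MUL r4<-Mul1  regs: r0:Add1,r1:4,r2:1,r3:4,r4:Mul1
  c3: issue SUB r3<-Add2  regs: r0:Add1,r1:4,r2:1,r3:Add2,r4:Mul1
  c4: CDB Add1=11; issue MUL r3<-Mul2  regs: r0:11,r1:4,r2:1,r3:Mul2,r4:Mul1
  c5: stall  regs: r0:11,r1:4,r2:1,r3:Mul2,r4:Mul1
  c6: stall  regs: r0:11,r1:4,r2:1,r3:Mul2,r4:Mul1
  c7: CDB Add2=7; stall  regs: r0:11,r1:4,r2:1,r3:Mul2,r4:Mul1
  c8: CDB Mul1=11; issue MUL r2<-Mul1  regs: r0:11,r1:4,r2:Mul1,r3:Mul2,r4:11
  c9: stall  regs: r0:11,r1:4,r2:Mul1,r3:Mul2,r4:11
  c10: stall  regs: r0:11,r1:4,r2:Mul1,r3:Mul2,r4:11
  c11: stall  regs: r0:11,r1:4,r2:Mul1,r3:Mul2,r4:11
  c12: CDB Mul1=44; issue MUL r3<-Mul1  regs: r0:11,r1:4,r2:44,r3:Mul1,r4:11
  c13: CDB Mul2=121; issue MUL r2<-Mul2  regs: r0:11,r1:4,r2:Mul2,r3:Mul1,r4:11
  c14: issue ADD r1<-Add1  regs: r0:11,r1:Add1,r2:Mul2,r3:Mul1,r4:11
  c15: -  regs: r0:11,r1:Add1,r2:Mul2,r3:Mul1,r4:11
  c16: -  regs: r0:11,r1:Add1,r2:Mul2,r3:Mul1,r4:11
  c17: CDB Add1=15  regs: r0:11,r1:15,r2:Mul2,r3:Mul1,r4:11
  c18: CDB Mul1=484  regs: r0:11,r1:15,r2:Mul2,r3:484,r4:11
  c19: CDB Mul2=1936  regs: r0:11,r1:15,r2:1936,r3:484,r4:11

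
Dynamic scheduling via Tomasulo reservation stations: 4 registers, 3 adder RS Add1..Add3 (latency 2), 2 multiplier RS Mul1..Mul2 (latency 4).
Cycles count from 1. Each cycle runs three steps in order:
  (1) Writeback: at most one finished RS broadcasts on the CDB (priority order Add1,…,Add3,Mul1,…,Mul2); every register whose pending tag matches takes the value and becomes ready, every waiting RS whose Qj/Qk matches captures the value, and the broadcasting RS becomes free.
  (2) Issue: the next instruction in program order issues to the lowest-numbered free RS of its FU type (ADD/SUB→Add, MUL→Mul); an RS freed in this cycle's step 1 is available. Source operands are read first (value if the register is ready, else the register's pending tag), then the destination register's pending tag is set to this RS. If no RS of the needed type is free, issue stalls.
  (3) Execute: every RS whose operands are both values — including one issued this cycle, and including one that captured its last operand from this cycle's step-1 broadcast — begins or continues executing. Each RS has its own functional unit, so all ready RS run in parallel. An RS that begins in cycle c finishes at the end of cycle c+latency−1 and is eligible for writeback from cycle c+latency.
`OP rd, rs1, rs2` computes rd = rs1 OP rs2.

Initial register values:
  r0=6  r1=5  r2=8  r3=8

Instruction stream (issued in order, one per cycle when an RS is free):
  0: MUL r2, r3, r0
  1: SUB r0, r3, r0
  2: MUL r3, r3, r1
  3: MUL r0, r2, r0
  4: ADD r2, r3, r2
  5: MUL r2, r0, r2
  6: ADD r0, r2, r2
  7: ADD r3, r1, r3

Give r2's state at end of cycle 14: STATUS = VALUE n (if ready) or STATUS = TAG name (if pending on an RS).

  c1: issue MUL r2<-Mul1  regs: r0:6,r1:5,r2:Mul1,r3:8
  c2: issue SUB r0<-Add1  regs: r0:Add1,r1:5,r2:Mul1,r3:8
  c3: issue MUL r3<-Mul2  regs: r0:Add1,r1:5,r2:Mul1,r3:Mul2
  c4: CDB Add1=2; stall  regs: r0:2,r1:5,r2:Mul1,r3:Mul2
  c5: CDB Mul1=48; issue MUL r0<-Mul1  regs: r0:Mul1,r1:5,r2:48,r3:Mul2
  c6: issue ADD r2<-Add1  regs: r0:Mul1,r1:5,r2:Add1,r3:Mul2
  c7: CDB Mul2=40; issue MUL r2<-Mul2  regs: r0:Mul1,r1:5,r2:Mul2,r3:40
  c8: issue ADD r0<-Add2  regs: r0:Add2,r1:5,r2:Mul2,r3:40
  c9: CDB Add1=88; issue ADD r3<-Add1  regs: r0:Add2,r1:5,r2:Mul2,r3:Add1
  c10: CDB Mul1=96  regs: r0:Add2,r1:5,r2:Mul2,r3:Add1
  c11: CDB Add1=45  regs: r0:Add2,r1:5,r2:Mul2,r3:45
  c12: -  regs: r0:Add2,r1:5,r2:Mul2,r3:45
  c13: -  regs: r0:Add2,r1:5,r2:Mul2,r3:45
  c14: CDB Mul2=8448  regs: r0:Add2,r1:5,r2:8448,r3:45

STATUS = VALUE 8448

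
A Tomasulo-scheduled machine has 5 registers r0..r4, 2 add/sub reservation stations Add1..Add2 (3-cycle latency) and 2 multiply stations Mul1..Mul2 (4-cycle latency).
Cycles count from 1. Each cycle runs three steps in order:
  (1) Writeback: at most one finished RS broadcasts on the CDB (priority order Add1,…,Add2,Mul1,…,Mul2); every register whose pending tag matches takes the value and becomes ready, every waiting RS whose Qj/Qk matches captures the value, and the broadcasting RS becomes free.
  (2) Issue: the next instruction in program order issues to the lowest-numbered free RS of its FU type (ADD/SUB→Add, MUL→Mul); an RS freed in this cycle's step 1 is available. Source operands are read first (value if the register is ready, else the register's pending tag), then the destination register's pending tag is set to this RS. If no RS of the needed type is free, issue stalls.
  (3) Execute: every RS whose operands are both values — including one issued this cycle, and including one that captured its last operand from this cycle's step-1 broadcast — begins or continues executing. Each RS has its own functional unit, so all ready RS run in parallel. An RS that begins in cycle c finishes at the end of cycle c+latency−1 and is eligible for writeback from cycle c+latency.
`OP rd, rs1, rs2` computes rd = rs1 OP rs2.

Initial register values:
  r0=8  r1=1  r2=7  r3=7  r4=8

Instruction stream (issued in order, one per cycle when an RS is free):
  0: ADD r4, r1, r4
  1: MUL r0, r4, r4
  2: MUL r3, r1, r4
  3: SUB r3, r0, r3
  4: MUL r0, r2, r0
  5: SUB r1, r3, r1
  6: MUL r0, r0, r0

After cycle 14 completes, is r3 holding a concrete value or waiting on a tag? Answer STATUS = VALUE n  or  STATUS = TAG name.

STATUS = VALUE 72

cycle 1: issue ADD r4<-Add1 // r0:8,r1:1,r2:7,r3:7,r4:Add1
cycle 2: issue MUL r0<-Mul1 // r0:Mul1,r1:1,r2:7,r3:7,r4:Add1
cycle 3: issue MUL r3<-Mul2 // r0:Mul1,r1:1,r2:7,r3:Mul2,r4:Add1
cycle 4: CDB Add1=9; issue SUB r3<-Add1 // r0:Mul1,r1:1,r2:7,r3:Add1,r4:9
cycle 5: stall // r0:Mul1,r1:1,r2:7,r3:Add1,r4:9
cycle 6: stall // r0:Mul1,r1:1,r2:7,r3:Add1,r4:9
cycle 7: stall // r0:Mul1,r1:1,r2:7,r3:Add1,r4:9
cycle 8: CDB Mul1=81; issue MUL r0<-Mul1 // r0:Mul1,r1:1,r2:7,r3:Add1,r4:9
cycle 9: CDB Mul2=9; issue SUB r1<-Add2 // r0:Mul1,r1:Add2,r2:7,r3:Add1,r4:9
cycle 10: issue MUL r0<-Mul2 // r0:Mul2,r1:Add2,r2:7,r3:Add1,r4:9
cycle 11: - // r0:Mul2,r1:Add2,r2:7,r3:Add1,r4:9
cycle 12: CDB Add1=72 // r0:Mul2,r1:Add2,r2:7,r3:72,r4:9
cycle 13: CDB Mul1=567 // r0:Mul2,r1:Add2,r2:7,r3:72,r4:9
cycle 14: - // r0:Mul2,r1:Add2,r2:7,r3:72,r4:9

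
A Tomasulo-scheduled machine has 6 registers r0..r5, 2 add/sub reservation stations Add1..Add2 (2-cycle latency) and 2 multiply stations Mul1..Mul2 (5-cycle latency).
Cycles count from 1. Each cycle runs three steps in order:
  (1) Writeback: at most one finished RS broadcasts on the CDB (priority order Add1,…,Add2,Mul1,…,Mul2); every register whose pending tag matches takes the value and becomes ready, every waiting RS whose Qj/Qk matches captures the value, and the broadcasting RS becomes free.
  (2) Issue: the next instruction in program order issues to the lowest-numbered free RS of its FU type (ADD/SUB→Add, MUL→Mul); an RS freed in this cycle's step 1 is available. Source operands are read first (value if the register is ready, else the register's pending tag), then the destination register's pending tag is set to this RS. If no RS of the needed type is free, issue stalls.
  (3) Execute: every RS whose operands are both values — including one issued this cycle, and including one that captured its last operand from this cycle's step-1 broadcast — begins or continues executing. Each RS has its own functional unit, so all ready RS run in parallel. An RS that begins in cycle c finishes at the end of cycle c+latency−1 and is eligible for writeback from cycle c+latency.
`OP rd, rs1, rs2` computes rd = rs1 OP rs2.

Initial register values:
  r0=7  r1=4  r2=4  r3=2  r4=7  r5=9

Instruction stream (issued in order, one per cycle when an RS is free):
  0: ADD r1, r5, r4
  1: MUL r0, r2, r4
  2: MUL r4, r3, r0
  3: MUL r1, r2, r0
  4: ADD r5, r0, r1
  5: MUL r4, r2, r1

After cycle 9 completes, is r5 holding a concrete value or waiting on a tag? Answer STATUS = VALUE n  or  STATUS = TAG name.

cycle 1: issue ADD r1<-Add1 // r0:7,r1:Add1,r2:4,r3:2,r4:7,r5:9
cycle 2: issue MUL r0<-Mul1 // r0:Mul1,r1:Add1,r2:4,r3:2,r4:7,r5:9
cycle 3: CDB Add1=16; issue MUL r4<-Mul2 // r0:Mul1,r1:16,r2:4,r3:2,r4:Mul2,r5:9
cycle 4: stall // r0:Mul1,r1:16,r2:4,r3:2,r4:Mul2,r5:9
cycle 5: stall // r0:Mul1,r1:16,r2:4,r3:2,r4:Mul2,r5:9
cycle 6: stall // r0:Mul1,r1:16,r2:4,r3:2,r4:Mul2,r5:9
cycle 7: CDB Mul1=28; issue MUL r1<-Mul1 // r0:28,r1:Mul1,r2:4,r3:2,r4:Mul2,r5:9
cycle 8: issue ADD r5<-Add1 // r0:28,r1:Mul1,r2:4,r3:2,r4:Mul2,r5:Add1
cycle 9: stall // r0:28,r1:Mul1,r2:4,r3:2,r4:Mul2,r5:Add1

STATUS = TAG Add1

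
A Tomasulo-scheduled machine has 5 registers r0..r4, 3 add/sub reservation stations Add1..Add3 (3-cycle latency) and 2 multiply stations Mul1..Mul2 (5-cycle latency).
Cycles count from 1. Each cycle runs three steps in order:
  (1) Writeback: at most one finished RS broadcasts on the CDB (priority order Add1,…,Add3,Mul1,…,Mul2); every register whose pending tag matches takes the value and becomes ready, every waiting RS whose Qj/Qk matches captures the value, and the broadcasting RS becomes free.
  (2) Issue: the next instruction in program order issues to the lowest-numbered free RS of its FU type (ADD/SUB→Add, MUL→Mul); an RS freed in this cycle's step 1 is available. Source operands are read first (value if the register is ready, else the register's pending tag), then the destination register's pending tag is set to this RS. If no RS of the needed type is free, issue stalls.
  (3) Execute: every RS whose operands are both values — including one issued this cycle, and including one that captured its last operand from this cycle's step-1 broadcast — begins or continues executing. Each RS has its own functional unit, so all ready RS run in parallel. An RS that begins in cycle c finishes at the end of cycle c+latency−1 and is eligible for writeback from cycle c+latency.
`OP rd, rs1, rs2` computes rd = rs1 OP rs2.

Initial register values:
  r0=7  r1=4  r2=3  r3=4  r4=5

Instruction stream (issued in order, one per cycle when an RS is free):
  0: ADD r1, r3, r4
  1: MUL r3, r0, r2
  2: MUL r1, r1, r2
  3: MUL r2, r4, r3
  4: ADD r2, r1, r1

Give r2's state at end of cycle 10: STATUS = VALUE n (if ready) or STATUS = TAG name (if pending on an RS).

  c1: issue ADD r1<-Add1  regs: r0:7,r1:Add1,r2:3,r3:4,r4:5
  c2: issue MUL r3<-Mul1  regs: r0:7,r1:Add1,r2:3,r3:Mul1,r4:5
  c3: issue MUL r1<-Mul2  regs: r0:7,r1:Mul2,r2:3,r3:Mul1,r4:5
  c4: CDB Add1=9; stall  regs: r0:7,r1:Mul2,r2:3,r3:Mul1,r4:5
  c5: stall  regs: r0:7,r1:Mul2,r2:3,r3:Mul1,r4:5
  c6: stall  regs: r0:7,r1:Mul2,r2:3,r3:Mul1,r4:5
  c7: CDB Mul1=21; issue MUL r2<-Mul1  regs: r0:7,r1:Mul2,r2:Mul1,r3:21,r4:5
  c8: issue ADD r2<-Add1  regs: r0:7,r1:Mul2,r2:Add1,r3:21,r4:5
  c9: CDB Mul2=27  regs: r0:7,r1:27,r2:Add1,r3:21,r4:5
  c10: -  regs: r0:7,r1:27,r2:Add1,r3:21,r4:5

STATUS = TAG Add1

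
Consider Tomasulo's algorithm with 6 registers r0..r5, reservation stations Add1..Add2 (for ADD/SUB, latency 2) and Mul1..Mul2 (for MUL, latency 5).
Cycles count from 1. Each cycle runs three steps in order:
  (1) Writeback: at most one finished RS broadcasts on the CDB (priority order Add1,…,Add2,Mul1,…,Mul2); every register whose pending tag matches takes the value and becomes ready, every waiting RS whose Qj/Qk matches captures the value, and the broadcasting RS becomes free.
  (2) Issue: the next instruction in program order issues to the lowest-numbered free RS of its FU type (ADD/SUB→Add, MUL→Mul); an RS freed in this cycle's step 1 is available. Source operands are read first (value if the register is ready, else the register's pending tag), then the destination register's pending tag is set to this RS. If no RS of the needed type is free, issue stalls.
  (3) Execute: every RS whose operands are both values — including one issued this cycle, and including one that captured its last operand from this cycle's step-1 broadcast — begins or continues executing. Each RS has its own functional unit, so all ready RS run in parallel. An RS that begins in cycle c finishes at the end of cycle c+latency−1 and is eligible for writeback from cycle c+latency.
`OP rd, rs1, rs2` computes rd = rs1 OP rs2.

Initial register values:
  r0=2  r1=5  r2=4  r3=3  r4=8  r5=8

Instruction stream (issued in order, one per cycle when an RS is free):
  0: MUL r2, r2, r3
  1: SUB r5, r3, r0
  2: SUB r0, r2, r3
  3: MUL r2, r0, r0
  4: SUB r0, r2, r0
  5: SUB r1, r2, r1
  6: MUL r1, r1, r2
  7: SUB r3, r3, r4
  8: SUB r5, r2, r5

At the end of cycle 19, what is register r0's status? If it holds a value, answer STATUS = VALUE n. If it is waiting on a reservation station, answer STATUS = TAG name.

  c1: issue MUL r2<-Mul1  regs: r0:2,r1:5,r2:Mul1,r3:3,r4:8,r5:8
  c2: issue SUB r5<-Add1  regs: r0:2,r1:5,r2:Mul1,r3:3,r4:8,r5:Add1
  c3: issue SUB r0<-Add2  regs: r0:Add2,r1:5,r2:Mul1,r3:3,r4:8,r5:Add1
  c4: CDB Add1=1; issue MUL r2<-Mul2  regs: r0:Add2,r1:5,r2:Mul2,r3:3,r4:8,r5:1
  c5: issue SUB r0<-Add1  regs: r0:Add1,r1:5,r2:Mul2,r3:3,r4:8,r5:1
  c6: CDB Mul1=12; stall  regs: r0:Add1,r1:5,r2:Mul2,r3:3,r4:8,r5:1
  c7: stall  regs: r0:Add1,r1:5,r2:Mul2,r3:3,r4:8,r5:1
  c8: CDB Add2=9; issue SUB r1<-Add2  regs: r0:Add1,r1:Add2,r2:Mul2,r3:3,r4:8,r5:1
  c9: issue MUL r1<-Mul1  regs: r0:Add1,r1:Mul1,r2:Mul2,r3:3,r4:8,r5:1
  c10: stall  regs: r0:Add1,r1:Mul1,r2:Mul2,r3:3,r4:8,r5:1
  c11: stall  regs: r0:Add1,r1:Mul1,r2:Mul2,r3:3,r4:8,r5:1
  c12: stall  regs: r0:Add1,r1:Mul1,r2:Mul2,r3:3,r4:8,r5:1
  c13: CDB Mul2=81; stall  regs: r0:Add1,r1:Mul1,r2:81,r3:3,r4:8,r5:1
  c14: stall  regs: r0:Add1,r1:Mul1,r2:81,r3:3,r4:8,r5:1
  c15: CDB Add1=72; issue SUB r3<-Add1  regs: r0:72,r1:Mul1,r2:81,r3:Add1,r4:8,r5:1
  c16: CDB Add2=76; issue SUB r5<-Add2  regs: r0:72,r1:Mul1,r2:81,r3:Add1,r4:8,r5:Add2
  c17: CDB Add1=-5  regs: r0:72,r1:Mul1,r2:81,r3:-5,r4:8,r5:Add2
  c18: CDB Add2=80  regs: r0:72,r1:Mul1,r2:81,r3:-5,r4:8,r5:80
  c19: -  regs: r0:72,r1:Mul1,r2:81,r3:-5,r4:8,r5:80

STATUS = VALUE 72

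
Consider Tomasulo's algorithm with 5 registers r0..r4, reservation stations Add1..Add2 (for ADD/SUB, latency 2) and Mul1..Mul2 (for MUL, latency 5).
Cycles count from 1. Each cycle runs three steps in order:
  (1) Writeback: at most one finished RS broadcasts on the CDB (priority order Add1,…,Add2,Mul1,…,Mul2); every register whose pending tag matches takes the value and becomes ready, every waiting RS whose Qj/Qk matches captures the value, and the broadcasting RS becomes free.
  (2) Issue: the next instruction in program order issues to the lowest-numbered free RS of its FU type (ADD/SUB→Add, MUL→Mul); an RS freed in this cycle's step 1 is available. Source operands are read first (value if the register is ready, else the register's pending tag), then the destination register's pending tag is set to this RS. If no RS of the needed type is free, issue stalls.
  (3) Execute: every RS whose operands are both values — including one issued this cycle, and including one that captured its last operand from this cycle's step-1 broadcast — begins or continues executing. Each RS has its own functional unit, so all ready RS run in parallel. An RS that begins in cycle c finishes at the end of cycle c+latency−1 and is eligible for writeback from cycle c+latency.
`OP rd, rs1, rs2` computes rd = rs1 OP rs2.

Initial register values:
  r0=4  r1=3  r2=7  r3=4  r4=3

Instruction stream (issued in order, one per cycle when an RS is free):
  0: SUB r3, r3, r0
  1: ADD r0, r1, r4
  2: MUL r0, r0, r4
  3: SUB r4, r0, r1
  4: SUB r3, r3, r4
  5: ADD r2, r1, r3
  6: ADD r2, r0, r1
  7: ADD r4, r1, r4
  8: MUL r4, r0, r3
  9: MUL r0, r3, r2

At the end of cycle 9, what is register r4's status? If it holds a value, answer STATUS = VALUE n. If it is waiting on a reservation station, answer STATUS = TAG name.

c1: issue SUB r3<-Add1 | r0:4,r1:3,r2:7,r3:Add1,r4:3
c2: issue ADD r0<-Add2 | r0:Add2,r1:3,r2:7,r3:Add1,r4:3
c3: CDB Add1=0; issue MUL r0<-Mul1 | r0:Mul1,r1:3,r2:7,r3:0,r4:3
c4: CDB Add2=6; issue SUB r4<-Add1 | r0:Mul1,r1:3,r2:7,r3:0,r4:Add1
c5: issue SUB r3<-Add2 | r0:Mul1,r1:3,r2:7,r3:Add2,r4:Add1
c6: stall | r0:Mul1,r1:3,r2:7,r3:Add2,r4:Add1
c7: stall | r0:Mul1,r1:3,r2:7,r3:Add2,r4:Add1
c8: stall | r0:Mul1,r1:3,r2:7,r3:Add2,r4:Add1
c9: CDB Mul1=18; stall | r0:18,r1:3,r2:7,r3:Add2,r4:Add1

STATUS = TAG Add1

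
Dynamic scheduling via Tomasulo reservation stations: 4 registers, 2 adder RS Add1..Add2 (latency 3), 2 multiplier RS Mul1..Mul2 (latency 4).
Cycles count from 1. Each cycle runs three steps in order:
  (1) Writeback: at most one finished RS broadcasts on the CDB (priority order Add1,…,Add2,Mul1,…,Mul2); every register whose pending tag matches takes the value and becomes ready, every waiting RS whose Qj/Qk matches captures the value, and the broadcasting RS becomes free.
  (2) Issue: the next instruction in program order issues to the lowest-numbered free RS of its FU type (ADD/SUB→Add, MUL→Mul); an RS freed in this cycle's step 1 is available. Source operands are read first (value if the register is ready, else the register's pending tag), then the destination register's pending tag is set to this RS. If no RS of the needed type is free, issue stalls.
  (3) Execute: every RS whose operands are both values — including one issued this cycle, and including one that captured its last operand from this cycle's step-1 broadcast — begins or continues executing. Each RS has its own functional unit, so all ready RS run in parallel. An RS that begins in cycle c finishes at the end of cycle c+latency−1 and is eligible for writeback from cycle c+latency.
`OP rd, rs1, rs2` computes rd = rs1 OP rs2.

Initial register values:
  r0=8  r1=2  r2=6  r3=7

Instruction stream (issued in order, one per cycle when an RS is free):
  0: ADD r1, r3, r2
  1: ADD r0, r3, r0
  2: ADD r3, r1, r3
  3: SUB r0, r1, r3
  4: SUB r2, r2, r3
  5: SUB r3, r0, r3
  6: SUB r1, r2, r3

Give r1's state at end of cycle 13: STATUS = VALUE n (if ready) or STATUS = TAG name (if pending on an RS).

STATUS = TAG Add2

c1: issue ADD r1<-Add1 | r0:8,r1:Add1,r2:6,r3:7
c2: issue ADD r0<-Add2 | r0:Add2,r1:Add1,r2:6,r3:7
c3: stall | r0:Add2,r1:Add1,r2:6,r3:7
c4: CDB Add1=13; issue ADD r3<-Add1 | r0:Add2,r1:13,r2:6,r3:Add1
c5: CDB Add2=15; issue SUB r0<-Add2 | r0:Add2,r1:13,r2:6,r3:Add1
c6: stall | r0:Add2,r1:13,r2:6,r3:Add1
c7: CDB Add1=20; issue SUB r2<-Add1 | r0:Add2,r1:13,r2:Add1,r3:20
c8: stall | r0:Add2,r1:13,r2:Add1,r3:20
c9: stall | r0:Add2,r1:13,r2:Add1,r3:20
c10: CDB Add1=-14; issue SUB r3<-Add1 | r0:Add2,r1:13,r2:-14,r3:Add1
c11: CDB Add2=-7; issue SUB r1<-Add2 | r0:-7,r1:Add2,r2:-14,r3:Add1
c12: - | r0:-7,r1:Add2,r2:-14,r3:Add1
c13: - | r0:-7,r1:Add2,r2:-14,r3:Add1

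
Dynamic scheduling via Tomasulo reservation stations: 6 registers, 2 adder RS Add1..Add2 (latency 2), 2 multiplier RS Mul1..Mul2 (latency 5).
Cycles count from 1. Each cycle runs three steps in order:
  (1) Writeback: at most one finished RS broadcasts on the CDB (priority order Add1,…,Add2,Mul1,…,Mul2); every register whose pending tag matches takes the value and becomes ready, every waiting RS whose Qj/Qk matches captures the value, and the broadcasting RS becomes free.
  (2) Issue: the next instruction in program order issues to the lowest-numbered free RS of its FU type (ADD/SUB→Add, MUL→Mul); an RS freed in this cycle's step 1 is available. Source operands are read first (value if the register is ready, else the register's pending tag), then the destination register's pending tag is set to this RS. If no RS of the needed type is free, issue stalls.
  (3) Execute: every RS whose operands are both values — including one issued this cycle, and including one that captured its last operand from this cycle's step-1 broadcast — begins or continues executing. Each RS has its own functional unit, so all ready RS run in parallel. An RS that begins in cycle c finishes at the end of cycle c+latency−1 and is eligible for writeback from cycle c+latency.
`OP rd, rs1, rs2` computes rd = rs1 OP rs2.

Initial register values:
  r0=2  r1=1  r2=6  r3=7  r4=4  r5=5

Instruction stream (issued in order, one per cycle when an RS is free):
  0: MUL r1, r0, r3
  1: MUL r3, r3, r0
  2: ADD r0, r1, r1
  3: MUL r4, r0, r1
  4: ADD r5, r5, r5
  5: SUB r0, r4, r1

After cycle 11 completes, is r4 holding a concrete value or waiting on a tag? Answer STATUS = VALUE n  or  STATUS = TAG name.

  c1: issue MUL r1<-Mul1  regs: r0:2,r1:Mul1,r2:6,r3:7,r4:4,r5:5
  c2: issue MUL r3<-Mul2  regs: r0:2,r1:Mul1,r2:6,r3:Mul2,r4:4,r5:5
  c3: issue ADD r0<-Add1  regs: r0:Add1,r1:Mul1,r2:6,r3:Mul2,r4:4,r5:5
  c4: stall  regs: r0:Add1,r1:Mul1,r2:6,r3:Mul2,r4:4,r5:5
  c5: stall  regs: r0:Add1,r1:Mul1,r2:6,r3:Mul2,r4:4,r5:5
  c6: CDB Mul1=14; issue MUL r4<-Mul1  regs: r0:Add1,r1:14,r2:6,r3:Mul2,r4:Mul1,r5:5
  c7: CDB Mul2=14; issue ADD r5<-Add2  regs: r0:Add1,r1:14,r2:6,r3:14,r4:Mul1,r5:Add2
  c8: CDB Add1=28; issue SUB r0<-Add1  regs: r0:Add1,r1:14,r2:6,r3:14,r4:Mul1,r5:Add2
  c9: CDB Add2=10  regs: r0:Add1,r1:14,r2:6,r3:14,r4:Mul1,r5:10
  c10: -  regs: r0:Add1,r1:14,r2:6,r3:14,r4:Mul1,r5:10
  c11: -  regs: r0:Add1,r1:14,r2:6,r3:14,r4:Mul1,r5:10

STATUS = TAG Mul1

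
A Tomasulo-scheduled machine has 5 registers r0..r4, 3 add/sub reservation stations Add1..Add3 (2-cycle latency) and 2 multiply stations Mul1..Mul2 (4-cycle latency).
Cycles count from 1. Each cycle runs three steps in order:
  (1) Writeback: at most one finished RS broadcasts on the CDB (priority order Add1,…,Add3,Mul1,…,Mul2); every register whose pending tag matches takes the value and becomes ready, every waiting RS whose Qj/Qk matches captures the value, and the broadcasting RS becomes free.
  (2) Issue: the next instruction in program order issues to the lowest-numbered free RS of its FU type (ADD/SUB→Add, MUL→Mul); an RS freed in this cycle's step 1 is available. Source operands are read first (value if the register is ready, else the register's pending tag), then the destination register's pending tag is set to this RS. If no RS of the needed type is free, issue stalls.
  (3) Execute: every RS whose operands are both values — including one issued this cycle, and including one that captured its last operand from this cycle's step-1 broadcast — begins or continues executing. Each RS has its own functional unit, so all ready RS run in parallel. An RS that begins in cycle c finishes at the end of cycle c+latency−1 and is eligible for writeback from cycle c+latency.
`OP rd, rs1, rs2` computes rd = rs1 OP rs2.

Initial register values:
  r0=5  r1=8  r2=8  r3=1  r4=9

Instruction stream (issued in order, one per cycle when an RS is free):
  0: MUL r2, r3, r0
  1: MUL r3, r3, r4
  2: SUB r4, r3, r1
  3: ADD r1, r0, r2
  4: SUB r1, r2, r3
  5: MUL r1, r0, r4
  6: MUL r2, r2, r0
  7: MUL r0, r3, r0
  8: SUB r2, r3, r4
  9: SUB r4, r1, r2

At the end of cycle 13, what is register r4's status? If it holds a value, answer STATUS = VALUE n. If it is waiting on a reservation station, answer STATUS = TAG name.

STATUS = TAG Add2

  c1: issue MUL r2<-Mul1  regs: r0:5,r1:8,r2:Mul1,r3:1,r4:9
  c2: issue MUL r3<-Mul2  regs: r0:5,r1:8,r2:Mul1,r3:Mul2,r4:9
  c3: issue SUB r4<-Add1  regs: r0:5,r1:8,r2:Mul1,r3:Mul2,r4:Add1
  c4: issue ADD r1<-Add2  regs: r0:5,r1:Add2,r2:Mul1,r3:Mul2,r4:Add1
  c5: CDB Mul1=5; issue SUB r1<-Add3  regs: r0:5,r1:Add3,r2:5,r3:Mul2,r4:Add1
  c6: CDB Mul2=9; issue MUL r1<-Mul1  regs: r0:5,r1:Mul1,r2:5,r3:9,r4:Add1
  c7: CDB Add2=10; issue MUL r2<-Mul2  regs: r0:5,r1:Mul1,r2:Mul2,r3:9,r4:Add1
  c8: CDB Add1=1; stall  regs: r0:5,r1:Mul1,r2:Mul2,r3:9,r4:1
  c9: CDB Add3=-4; stall  regs: r0:5,r1:Mul1,r2:Mul2,r3:9,r4:1
  c10: stall  regs: r0:5,r1:Mul1,r2:Mul2,r3:9,r4:1
  c11: CDB Mul2=25; issue MUL r0<-Mul2  regs: r0:Mul2,r1:Mul1,r2:25,r3:9,r4:1
  c12: CDB Mul1=5; issue SUB r2<-Add1  regs: r0:Mul2,r1:5,r2:Add1,r3:9,r4:1
  c13: issue SUB r4<-Add2  regs: r0:Mul2,r1:5,r2:Add1,r3:9,r4:Add2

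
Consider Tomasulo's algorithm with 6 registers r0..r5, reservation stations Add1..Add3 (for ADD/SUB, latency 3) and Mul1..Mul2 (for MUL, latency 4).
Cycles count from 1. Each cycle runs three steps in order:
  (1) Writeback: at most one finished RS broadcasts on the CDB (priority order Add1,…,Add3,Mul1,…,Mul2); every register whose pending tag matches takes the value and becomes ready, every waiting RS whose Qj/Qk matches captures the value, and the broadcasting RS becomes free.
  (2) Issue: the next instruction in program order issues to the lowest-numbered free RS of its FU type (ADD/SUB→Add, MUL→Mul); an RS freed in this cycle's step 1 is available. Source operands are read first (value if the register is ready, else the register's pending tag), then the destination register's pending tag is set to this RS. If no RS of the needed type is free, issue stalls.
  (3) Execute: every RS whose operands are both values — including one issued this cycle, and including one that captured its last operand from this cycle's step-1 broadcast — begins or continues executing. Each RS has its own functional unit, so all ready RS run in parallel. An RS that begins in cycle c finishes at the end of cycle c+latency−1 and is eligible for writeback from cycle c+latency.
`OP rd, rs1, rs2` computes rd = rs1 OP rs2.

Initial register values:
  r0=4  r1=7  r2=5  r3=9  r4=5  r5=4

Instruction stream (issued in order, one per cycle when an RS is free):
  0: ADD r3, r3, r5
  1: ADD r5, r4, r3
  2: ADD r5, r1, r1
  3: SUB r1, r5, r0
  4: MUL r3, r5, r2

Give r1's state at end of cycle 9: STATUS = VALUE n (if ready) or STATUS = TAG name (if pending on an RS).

  c1: issue ADD r3<-Add1  regs: r0:4,r1:7,r2:5,r3:Add1,r4:5,r5:4
  c2: issue ADD r5<-Add2  regs: r0:4,r1:7,r2:5,r3:Add1,r4:5,r5:Add2
  c3: issue ADD r5<-Add3  regs: r0:4,r1:7,r2:5,r3:Add1,r4:5,r5:Add3
  c4: CDB Add1=13; issue SUB r1<-Add1  regs: r0:4,r1:Add1,r2:5,r3:13,r4:5,r5:Add3
  c5: issue MUL r3<-Mul1  regs: r0:4,r1:Add1,r2:5,r3:Mul1,r4:5,r5:Add3
  c6: CDB Add3=14  regs: r0:4,r1:Add1,r2:5,r3:Mul1,r4:5,r5:14
  c7: CDB Add2=18  regs: r0:4,r1:Add1,r2:5,r3:Mul1,r4:5,r5:14
  c8: -  regs: r0:4,r1:Add1,r2:5,r3:Mul1,r4:5,r5:14
  c9: CDB Add1=10  regs: r0:4,r1:10,r2:5,r3:Mul1,r4:5,r5:14

STATUS = VALUE 10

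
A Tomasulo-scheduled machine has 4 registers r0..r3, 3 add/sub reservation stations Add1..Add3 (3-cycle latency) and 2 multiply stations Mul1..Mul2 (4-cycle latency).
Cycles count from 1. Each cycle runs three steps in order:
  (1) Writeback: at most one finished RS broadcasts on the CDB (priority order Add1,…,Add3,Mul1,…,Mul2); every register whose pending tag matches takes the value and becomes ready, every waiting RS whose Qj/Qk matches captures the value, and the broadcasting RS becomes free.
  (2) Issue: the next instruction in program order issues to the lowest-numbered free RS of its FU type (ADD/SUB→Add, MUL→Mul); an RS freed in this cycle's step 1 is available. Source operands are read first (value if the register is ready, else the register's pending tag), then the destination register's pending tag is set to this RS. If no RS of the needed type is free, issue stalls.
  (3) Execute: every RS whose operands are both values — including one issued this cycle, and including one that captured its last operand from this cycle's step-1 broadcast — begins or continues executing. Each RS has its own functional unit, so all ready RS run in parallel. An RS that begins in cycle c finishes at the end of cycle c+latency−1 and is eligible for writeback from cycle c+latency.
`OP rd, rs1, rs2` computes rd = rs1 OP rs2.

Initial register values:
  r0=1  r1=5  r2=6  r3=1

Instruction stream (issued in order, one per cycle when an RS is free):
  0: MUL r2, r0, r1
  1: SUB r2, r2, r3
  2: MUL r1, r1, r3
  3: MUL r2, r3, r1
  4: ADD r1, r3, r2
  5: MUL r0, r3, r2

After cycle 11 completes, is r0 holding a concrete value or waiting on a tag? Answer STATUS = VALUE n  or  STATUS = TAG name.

  c1: issue MUL r2<-Mul1  regs: r0:1,r1:5,r2:Mul1,r3:1
  c2: issue SUB r2<-Add1  regs: r0:1,r1:5,r2:Add1,r3:1
  c3: issue MUL r1<-Mul2  regs: r0:1,r1:Mul2,r2:Add1,r3:1
  c4: stall  regs: r0:1,r1:Mul2,r2:Add1,r3:1
  c5: CDB Mul1=5; issue MUL r2<-Mul1  regs: r0:1,r1:Mul2,r2:Mul1,r3:1
  c6: issue ADD r1<-Add2  regs: r0:1,r1:Add2,r2:Mul1,r3:1
  c7: CDB Mul2=5; issue MUL r0<-Mul2  regs: r0:Mul2,r1:Add2,r2:Mul1,r3:1
  c8: CDB Add1=4  regs: r0:Mul2,r1:Add2,r2:Mul1,r3:1
  c9: -  regs: r0:Mul2,r1:Add2,r2:Mul1,r3:1
  c10: -  regs: r0:Mul2,r1:Add2,r2:Mul1,r3:1
  c11: CDB Mul1=5  regs: r0:Mul2,r1:Add2,r2:5,r3:1

STATUS = TAG Mul2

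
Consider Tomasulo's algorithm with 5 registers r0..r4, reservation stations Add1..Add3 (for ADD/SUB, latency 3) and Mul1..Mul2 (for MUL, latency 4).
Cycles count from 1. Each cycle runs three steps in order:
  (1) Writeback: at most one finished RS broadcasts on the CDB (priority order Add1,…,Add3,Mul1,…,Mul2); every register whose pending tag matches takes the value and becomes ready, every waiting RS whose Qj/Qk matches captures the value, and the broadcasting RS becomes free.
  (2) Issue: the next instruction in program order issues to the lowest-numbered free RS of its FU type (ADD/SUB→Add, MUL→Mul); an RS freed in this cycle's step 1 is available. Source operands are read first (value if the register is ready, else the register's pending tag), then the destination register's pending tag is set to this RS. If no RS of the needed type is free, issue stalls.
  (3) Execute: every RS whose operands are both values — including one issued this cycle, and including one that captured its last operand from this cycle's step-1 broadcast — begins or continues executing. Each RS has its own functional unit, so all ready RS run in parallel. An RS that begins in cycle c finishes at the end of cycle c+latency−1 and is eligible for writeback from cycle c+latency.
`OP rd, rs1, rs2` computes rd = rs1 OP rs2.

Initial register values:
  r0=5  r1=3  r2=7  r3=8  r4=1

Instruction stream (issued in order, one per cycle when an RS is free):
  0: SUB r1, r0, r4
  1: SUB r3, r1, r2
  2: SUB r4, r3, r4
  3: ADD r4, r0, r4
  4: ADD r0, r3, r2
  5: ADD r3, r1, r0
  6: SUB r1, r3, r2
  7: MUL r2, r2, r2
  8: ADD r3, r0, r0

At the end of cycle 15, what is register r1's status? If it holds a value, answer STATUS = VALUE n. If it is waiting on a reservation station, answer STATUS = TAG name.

STATUS = TAG Add3

c1: issue SUB r1<-Add1 | r0:5,r1:Add1,r2:7,r3:8,r4:1
c2: issue SUB r3<-Add2 | r0:5,r1:Add1,r2:7,r3:Add2,r4:1
c3: issue SUB r4<-Add3 | r0:5,r1:Add1,r2:7,r3:Add2,r4:Add3
c4: CDB Add1=4; issue ADD r4<-Add1 | r0:5,r1:4,r2:7,r3:Add2,r4:Add1
c5: stall | r0:5,r1:4,r2:7,r3:Add2,r4:Add1
c6: stall | r0:5,r1:4,r2:7,r3:Add2,r4:Add1
c7: CDB Add2=-3; issue ADD r0<-Add2 | r0:Add2,r1:4,r2:7,r3:-3,r4:Add1
c8: stall | r0:Add2,r1:4,r2:7,r3:-3,r4:Add1
c9: stall | r0:Add2,r1:4,r2:7,r3:-3,r4:Add1
c10: CDB Add2=4; issue ADD r3<-Add2 | r0:4,r1:4,r2:7,r3:Add2,r4:Add1
c11: CDB Add3=-4; issue SUB r1<-Add3 | r0:4,r1:Add3,r2:7,r3:Add2,r4:Add1
c12: issue MUL r2<-Mul1 | r0:4,r1:Add3,r2:Mul1,r3:Add2,r4:Add1
c13: CDB Add2=8; issue ADD r3<-Add2 | r0:4,r1:Add3,r2:Mul1,r3:Add2,r4:Add1
c14: CDB Add1=1 | r0:4,r1:Add3,r2:Mul1,r3:Add2,r4:1
c15: - | r0:4,r1:Add3,r2:Mul1,r3:Add2,r4:1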